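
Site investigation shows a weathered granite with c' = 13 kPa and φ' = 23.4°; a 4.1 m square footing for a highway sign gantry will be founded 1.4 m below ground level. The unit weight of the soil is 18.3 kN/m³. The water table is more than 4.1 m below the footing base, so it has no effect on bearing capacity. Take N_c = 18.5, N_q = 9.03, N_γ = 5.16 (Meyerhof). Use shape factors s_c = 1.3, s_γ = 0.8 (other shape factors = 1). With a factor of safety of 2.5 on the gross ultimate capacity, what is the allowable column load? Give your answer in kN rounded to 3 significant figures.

Effective surcharge at the founding depth q = γ·D_f = 18.3 × 1.4 = 25.62 kPa.
q_ult = c·N_c·s_c + q·N_q + 0.5·γ·B·N_γ·s_γ
     = 13 × 18.5 × 1.3 + 25.62 × 9.03 + 0.5 × 18.3 × 4.1 × 5.16 × 0.8
     = 312.65 + 231.35 + 154.86 = 698.86 kPa.
Gross allowable pressure q_all = 698.86 / 2.5 = 279.54 kPa.
Footing area = 16.81 m², so allowable column load = 279.54 × 16.81 = 4699.1 kN.

P_all ≈ 4700 kN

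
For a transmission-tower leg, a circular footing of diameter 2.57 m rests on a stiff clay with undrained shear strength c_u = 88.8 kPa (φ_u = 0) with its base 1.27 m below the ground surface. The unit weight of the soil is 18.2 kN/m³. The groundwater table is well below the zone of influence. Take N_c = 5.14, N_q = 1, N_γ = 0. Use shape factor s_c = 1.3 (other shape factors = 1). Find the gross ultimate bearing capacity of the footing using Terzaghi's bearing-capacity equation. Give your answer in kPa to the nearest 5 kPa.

Effective surcharge at the founding depth q = γ·D_f = 18.2 × 1.27 = 23.114 kPa.
q_ult = c·N_c·s_c + q·N_q
     = 88.8 × 5.14 × 1.3 + 23.114 × 1
     = 593.36 + 23.114 = 616.48 kPa.

q_ult ≈ 615 kPa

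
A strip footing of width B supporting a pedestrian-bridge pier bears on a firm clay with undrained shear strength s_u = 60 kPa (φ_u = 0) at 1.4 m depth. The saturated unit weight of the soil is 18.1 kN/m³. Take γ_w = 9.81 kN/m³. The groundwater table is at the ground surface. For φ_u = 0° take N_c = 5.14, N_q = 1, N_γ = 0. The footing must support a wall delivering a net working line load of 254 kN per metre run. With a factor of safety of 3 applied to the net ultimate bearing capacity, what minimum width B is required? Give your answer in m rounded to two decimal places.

B = 2.47 m

With the water table at the surface the whole profile is submerged: γ' = 18.1 − 9.81 = 8.29 kN/m³, so q = γ'·D_f = 11.606 kPa.
q_ult = c·N_c + q·N_q
     = 60 × 5.14 + 11.606 × 1
     = 308.4 + 11.606 = 320.01 kPa.
For φ = 0 the ½γBN_γ term vanishes, so q_ult is independent of B. q_net = 320.01 − 11.606 = 308.4 kPa; q_all(net) = 308.4/3 = 102.8 kPa.
Required width B = w / q_all(net) = 254 / 102.8 = 2.471 m.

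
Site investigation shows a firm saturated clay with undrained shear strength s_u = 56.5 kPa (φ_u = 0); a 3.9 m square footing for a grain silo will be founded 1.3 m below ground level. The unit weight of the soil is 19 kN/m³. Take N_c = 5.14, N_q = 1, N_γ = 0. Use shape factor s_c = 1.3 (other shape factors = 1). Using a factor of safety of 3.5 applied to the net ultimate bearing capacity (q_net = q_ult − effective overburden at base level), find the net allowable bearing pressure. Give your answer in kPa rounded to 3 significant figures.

q_all(net) ≈ 108 kPa

Overburden at base level: q = 19 × 1.3 = 24.7 kPa.
Cohesion term c·N_c·s_c = 56.5 × 5.14 × 1.3 = 377.53 kPa; surcharge term q·N_q = 24.7 × 1 = 24.7 kPa.
q_ult = 377.53 + 24.7 = 402.23 kPa.
Net ultimate: q_net = 402.23 − 24.7 = 377.53 kPa.
q_all(net) = 377.53 / 3.5 = 107.87 kPa.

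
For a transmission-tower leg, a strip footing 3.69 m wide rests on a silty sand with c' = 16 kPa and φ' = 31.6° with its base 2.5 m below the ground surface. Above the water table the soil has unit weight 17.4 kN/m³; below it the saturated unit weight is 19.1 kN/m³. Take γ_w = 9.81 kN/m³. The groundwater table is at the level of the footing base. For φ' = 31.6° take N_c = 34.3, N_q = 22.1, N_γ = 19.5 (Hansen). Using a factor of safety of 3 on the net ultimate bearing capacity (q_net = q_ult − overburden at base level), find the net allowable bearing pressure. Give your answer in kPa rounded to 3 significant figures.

q_all(net) ≈ 600 kPa

Overburden at base level: q = 17.4 × 2.5 = 43.5 kPa.
Below the base the soil is submerged, so the ½γBN_γ term uses γ' = 19.1 − 9.81 = 9.29 kN/m³.
Cohesion term c·N_c = 16 × 34.3 = 548.8 kPa; surcharge term q·N_q = 43.5 × 22.1 = 961.35 kPa; self-weight term 0.5·γ·B·N_γ = 0.5 × 9.29 × 3.69 × 19.5 = 334.23 kPa.
q_ult = 548.8 + 961.35 + 334.23 = 1844.4 kPa.
q_net = 1844.4 − 43.5 = 1800.9 kPa.
q_all(net) = 1800.9 / 3 = 600.29 kPa.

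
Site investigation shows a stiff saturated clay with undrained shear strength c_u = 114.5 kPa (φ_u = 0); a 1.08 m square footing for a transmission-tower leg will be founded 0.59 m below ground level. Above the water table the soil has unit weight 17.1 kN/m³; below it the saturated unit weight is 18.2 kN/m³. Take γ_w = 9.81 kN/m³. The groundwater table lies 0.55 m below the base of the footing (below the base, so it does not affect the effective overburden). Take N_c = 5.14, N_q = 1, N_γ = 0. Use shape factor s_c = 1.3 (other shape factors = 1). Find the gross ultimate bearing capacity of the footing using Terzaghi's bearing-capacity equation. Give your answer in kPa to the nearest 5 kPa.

q_ult ≈ 775 kPa

Effective surcharge at the founding depth q = γ·D_f = 17.1 × 0.59 = 10.089 kPa.
q_ult = c·N_c·s_c + q·N_q
     = 114.5 × 5.14 × 1.3 + 10.089 × 1
     = 765.09 + 10.089 = 775.18 kPa.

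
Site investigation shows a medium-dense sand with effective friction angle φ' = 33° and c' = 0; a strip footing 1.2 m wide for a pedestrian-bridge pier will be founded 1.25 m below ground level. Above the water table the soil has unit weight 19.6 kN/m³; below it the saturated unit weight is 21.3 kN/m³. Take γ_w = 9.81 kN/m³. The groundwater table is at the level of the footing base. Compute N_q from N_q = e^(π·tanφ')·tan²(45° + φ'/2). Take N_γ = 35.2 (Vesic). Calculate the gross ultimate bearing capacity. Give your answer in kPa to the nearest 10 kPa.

tan33° = 0.6494, so N_q = e^(π×0.6494)·tan²(61.5°) = 7.692 × 3.392 = 26.09.
q = γ·D_f = 19.6 × 1.25 = 24.5 kPa.
For the ½γBN_γ term take γ' = 21.3 − 9.81 = 11.49 kN/m³ (soil below base is submerged).
q·N_q = 24.5 × 26.092 = 639.25 kPa
0.5·γ·B·N_γ = 0.5 × 11.49 × 1.2 × 35.2 = 242.67 kPa
q_ult = 639.25 + 242.67 = 881.92 kPa.

q_ult ≈ 880 kPa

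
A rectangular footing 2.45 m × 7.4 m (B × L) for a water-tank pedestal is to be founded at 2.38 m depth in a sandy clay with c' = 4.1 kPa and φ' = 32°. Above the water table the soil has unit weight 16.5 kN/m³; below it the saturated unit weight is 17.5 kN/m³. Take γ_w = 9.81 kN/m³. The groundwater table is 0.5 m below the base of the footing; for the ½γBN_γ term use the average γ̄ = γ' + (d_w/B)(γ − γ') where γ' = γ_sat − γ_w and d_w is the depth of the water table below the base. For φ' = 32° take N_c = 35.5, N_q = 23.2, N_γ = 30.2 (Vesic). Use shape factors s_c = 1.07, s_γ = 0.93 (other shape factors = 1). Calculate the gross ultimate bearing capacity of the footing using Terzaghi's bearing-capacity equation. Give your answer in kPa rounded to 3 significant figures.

Effective surcharge at the founding depth q = γ·D_f = 16.5 × 2.38 = 39.27 kPa.
With d_w = 0.5 m < B, γ̄ = 7.69 + (0.5/2.45) × (16.5 − 7.69) = 9.488 kN/m³.
q_ult = c·N_c·s_c + q·N_q + 0.5·γ·B·N_γ·s_γ
     = 4.1 × 35.5 × 1.07 + 39.27 × 23.2 + 0.5 × 9.488 × 2.45 × 30.2 × 0.93
     = 155.74 + 911.06 + 326.44 = 1393.2 kPa.

q_ult ≈ 1390 kPa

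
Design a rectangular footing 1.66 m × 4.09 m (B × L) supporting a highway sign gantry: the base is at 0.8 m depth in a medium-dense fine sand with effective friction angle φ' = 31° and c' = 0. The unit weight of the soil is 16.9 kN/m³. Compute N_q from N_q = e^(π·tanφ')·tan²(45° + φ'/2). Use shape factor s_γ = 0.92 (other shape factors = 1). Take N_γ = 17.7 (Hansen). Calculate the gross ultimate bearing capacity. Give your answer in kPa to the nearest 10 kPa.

q_ult ≈ 510 kPa

tan31° = 0.6009, so N_q = e^(π×0.6009)·tan²(60.5°) = 6.604 × 3.124 = 20.63.
Overburden at base level: q = 16.9 × 0.8 = 13.52 kPa.
Surcharge term q·N_q = 13.52 × 20.631 = 278.93 kPa; self-weight term 0.5·γ·B·N_γ·s_γ = 0.5 × 16.9 × 1.66 × 17.7 × 0.92 = 228.42 kPa.
q_ult = 278.93 + 228.42 = 507.34 kPa.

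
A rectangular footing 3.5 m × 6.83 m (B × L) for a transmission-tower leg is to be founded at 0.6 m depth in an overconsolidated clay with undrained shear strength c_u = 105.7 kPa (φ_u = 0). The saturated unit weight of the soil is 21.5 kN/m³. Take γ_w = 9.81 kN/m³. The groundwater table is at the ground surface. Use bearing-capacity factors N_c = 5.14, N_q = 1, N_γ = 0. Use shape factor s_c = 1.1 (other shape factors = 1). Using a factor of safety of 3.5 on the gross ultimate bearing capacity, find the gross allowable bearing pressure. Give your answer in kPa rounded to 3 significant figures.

γ' = 21.5 − 9.81 = 11.69 kN/m³ (submerged throughout). q = 11.69 × 0.6 = 7.014 kPa.
c·N_c·s_c = 105.7 × 5.14 × 1.1 = 597.63 kPa
q·N_q = 7.014 × 1 = 7.014 kPa
q_ult = 597.63 + 7.014 = 604.64 kPa.
q_all = 604.64 / 3.5 = 172.75 kPa.

q_all ≈ 173 kPa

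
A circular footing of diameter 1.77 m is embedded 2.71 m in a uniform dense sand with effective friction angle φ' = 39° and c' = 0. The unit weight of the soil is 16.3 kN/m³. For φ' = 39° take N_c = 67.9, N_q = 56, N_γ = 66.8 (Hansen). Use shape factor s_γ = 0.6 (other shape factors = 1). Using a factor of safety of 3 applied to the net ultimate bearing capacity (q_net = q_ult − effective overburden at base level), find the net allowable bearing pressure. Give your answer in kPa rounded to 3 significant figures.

q_all(net) ≈ 1000 kPa

Overburden at base level: q = 16.3 × 2.71 = 44.173 kPa.
Surcharge term q·N_q = 44.173 × 56 = 2473.7 kPa; self-weight term 0.5·γ·B·N_γ·s_γ = 0.5 × 16.3 × 1.77 × 66.8 × 0.6 = 578.17 kPa.
q_ult = 2473.7 + 578.17 = 3051.9 kPa.
Net ultimate: q_net = 3051.9 − 44.173 = 3007.7 kPa.
q_all(net) = 3007.7 / 3 = 1002.6 kPa.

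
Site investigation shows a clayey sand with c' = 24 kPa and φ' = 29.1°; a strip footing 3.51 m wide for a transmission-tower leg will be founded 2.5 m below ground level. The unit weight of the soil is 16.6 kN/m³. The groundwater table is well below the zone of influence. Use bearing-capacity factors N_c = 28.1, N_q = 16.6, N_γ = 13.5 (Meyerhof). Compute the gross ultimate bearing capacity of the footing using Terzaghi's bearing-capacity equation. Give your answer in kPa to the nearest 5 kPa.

q_ult ≈ 1755 kPa

Overburden at base level: q = 16.6 × 2.5 = 41.5 kPa.
Cohesion term c·N_c = 24 × 28.1 = 674.4 kPa; surcharge term q·N_q = 41.5 × 16.6 = 688.9 kPa; self-weight term 0.5·γ·B·N_γ = 0.5 × 16.6 × 3.51 × 13.5 = 393.3 kPa.
q_ult = 674.4 + 688.9 + 393.3 = 1756.6 kPa.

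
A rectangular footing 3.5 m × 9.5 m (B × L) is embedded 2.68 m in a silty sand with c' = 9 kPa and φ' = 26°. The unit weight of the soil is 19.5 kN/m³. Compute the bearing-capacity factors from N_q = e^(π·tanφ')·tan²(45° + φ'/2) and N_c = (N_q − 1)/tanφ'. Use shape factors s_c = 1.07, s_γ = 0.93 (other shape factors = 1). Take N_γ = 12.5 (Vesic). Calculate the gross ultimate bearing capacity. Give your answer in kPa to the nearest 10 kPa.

q_ult ≈ 1230 kPa

tan26° = 0.4877, so N_q = e^(π×0.4877)·tan²(58°) = 4.629 × 2.561 = 11.85.
N_c = (11.85 − 1)/tan26° = 22.25.
Overburden at base level: q = 19.5 × 2.68 = 52.26 kPa.
Cohesion term c·N_c·s_c = 9 × 22.254 × 1.07 = 214.31 kPa; surcharge term q·N_q = 52.26 × 11.854 = 619.5 kPa; self-weight term 0.5·γ·B·N_γ·s_γ = 0.5 × 19.5 × 3.5 × 12.5 × 0.93 = 396.7 kPa.
q_ult = 214.31 + 619.5 + 396.7 = 1230.5 kPa.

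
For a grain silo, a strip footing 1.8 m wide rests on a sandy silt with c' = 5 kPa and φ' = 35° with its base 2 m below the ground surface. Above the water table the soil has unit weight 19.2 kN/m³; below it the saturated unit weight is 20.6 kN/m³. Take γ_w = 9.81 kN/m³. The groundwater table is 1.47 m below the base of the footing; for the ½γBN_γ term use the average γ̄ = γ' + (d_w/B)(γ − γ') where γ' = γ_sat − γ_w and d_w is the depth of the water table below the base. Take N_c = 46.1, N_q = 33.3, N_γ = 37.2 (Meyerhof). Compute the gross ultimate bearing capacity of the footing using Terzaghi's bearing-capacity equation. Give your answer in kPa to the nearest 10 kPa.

Overburden at base level: q = 19.2 × 2 = 38.4 kPa.
The water table is 1.47 m below the base (< B = 1.8 m), so the ½γBN_γ term uses γ̄ = γ' + (d_w/B)(γ − γ') = 10.79 + (1.47/1.8)(19.2 − 10.79) = 17.658 kN/m³.
Cohesion term c·N_c = 5 × 46.1 = 230.5 kPa; surcharge term q·N_q = 38.4 × 33.3 = 1278.7 kPa; self-weight term 0.5·γ·B·N_γ = 0.5 × 17.658 × 1.8 × 37.2 = 591.2 kPa.
q_ult = 230.5 + 1278.7 + 591.2 = 2100.4 kPa.

q_ult ≈ 2100 kPa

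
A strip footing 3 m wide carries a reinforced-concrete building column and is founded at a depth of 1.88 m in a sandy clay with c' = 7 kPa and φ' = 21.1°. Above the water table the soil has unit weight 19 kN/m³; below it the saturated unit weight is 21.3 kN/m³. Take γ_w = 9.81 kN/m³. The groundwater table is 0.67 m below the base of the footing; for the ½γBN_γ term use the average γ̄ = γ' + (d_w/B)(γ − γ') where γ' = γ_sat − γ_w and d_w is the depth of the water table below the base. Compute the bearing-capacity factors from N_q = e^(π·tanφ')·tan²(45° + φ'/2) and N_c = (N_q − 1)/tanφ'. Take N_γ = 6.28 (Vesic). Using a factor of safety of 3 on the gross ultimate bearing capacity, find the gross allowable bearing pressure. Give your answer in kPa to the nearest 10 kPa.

q_all ≈ 160 kPa

N_q = e^(π·tan21.1°)·tan²(55.55°) = 7.14; N_c = (N_q − 1)/tanφ' = 15.92.
Overburden at base level: q = 19 × 1.88 = 35.72 kPa.
The water table is 0.67 m below the base (< B = 3 m), so the ½γBN_γ term uses γ̄ = γ' + (d_w/B)(γ − γ') = 11.49 + (0.67/3)(19 − 11.49) = 13.167 kN/m³.
Cohesion term c·N_c = 7 × 15.918 = 111.42 kPa; surcharge term q·N_q = 35.72 × 7.1421 = 255.12 kPa; self-weight term 0.5·γ·B·N_γ = 0.5 × 13.167 × 3 × 6.28 = 124.04 kPa.
q_ult = 111.42 + 255.12 + 124.04 = 490.57 kPa.
q_all = 490.57 / 3 = 163.52 kPa.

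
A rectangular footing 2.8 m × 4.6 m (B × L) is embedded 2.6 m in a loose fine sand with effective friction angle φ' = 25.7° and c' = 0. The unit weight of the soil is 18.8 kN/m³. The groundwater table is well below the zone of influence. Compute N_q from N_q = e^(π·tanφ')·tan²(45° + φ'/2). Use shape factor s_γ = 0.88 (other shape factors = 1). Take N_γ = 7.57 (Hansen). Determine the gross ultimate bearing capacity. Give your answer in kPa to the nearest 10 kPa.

tan25.7° = 0.4813, so N_q = e^(π×0.4813)·tan²(57.85°) = 4.536 × 2.531 = 11.48.
Effective surcharge at the founding depth q = γ·D_f = 18.8 × 2.6 = 48.88 kPa.
q_ult = q·N_q + 0.5·γ·B·N_γ·s_γ
     = 48.88 × 11.481 + 0.5 × 18.8 × 2.8 × 7.57 × 0.88
     = 561.21 + 175.33 = 736.55 kPa.

q_ult ≈ 740 kPa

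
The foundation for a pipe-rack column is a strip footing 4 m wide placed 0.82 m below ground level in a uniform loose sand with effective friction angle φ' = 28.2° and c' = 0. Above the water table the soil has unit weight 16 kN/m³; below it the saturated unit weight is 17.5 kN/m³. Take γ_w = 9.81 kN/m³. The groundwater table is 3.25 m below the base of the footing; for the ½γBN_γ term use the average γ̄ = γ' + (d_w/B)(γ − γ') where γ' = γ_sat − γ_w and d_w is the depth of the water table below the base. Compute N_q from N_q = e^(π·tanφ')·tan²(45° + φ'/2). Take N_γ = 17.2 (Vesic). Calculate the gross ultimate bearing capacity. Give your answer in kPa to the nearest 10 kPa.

tan28.2° = 0.5362, so N_q = e^(π×0.5362)·tan²(59.1°) = 5.39 × 2.792 = 15.05.
Overburden at base level: q = 16 × 0.82 = 13.12 kPa.
The water table is 3.25 m below the base (< B = 4 m), so the ½γBN_γ term uses γ̄ = γ' + (d_w/B)(γ − γ') = 7.69 + (3.25/4)(16 − 7.69) = 14.442 kN/m³.
Surcharge term q·N_q = 13.12 × 15.047 = 197.42 kPa; self-weight term 0.5·γ·B·N_γ = 0.5 × 14.442 × 4 × 17.2 = 496.8 kPa.
q_ult = 197.42 + 496.8 = 694.22 kPa.

q_ult ≈ 690 kPa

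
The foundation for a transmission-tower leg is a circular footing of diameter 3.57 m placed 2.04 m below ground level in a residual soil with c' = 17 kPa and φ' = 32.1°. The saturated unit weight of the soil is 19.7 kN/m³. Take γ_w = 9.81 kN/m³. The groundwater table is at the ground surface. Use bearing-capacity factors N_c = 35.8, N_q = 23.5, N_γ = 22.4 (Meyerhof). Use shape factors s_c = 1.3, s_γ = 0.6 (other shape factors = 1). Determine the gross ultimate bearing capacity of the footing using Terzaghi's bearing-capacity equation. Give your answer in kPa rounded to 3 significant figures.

With the water table at the surface the whole profile is submerged: γ' = 19.7 − 9.81 = 9.89 kN/m³, so q = γ'·D_f = 20.176 kPa; the same γ' applies in the ½γBN_γ term.
q_ult = c·N_c·s_c + q·N_q + 0.5·γ·B·N_γ·s_γ
     = 17 × 35.8 × 1.3 + 20.176 × 23.5 + 0.5 × 9.89 × 3.57 × 22.4 × 0.6
     = 791.18 + 474.13 + 237.27 = 1502.6 kPa.

q_ult ≈ 1500 kPa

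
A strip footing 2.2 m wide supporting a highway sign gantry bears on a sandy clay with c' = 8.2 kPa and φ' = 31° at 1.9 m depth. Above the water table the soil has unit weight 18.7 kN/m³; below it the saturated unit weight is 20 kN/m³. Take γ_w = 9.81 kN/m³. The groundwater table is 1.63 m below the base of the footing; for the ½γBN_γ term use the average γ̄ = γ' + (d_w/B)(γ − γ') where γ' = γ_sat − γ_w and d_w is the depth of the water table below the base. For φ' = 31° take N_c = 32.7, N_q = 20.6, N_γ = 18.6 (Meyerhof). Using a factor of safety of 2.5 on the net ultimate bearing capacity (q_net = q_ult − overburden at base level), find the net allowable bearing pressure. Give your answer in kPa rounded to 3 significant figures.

q_all(net) ≈ 521 kPa

q = γ·D_f = 18.7 × 1.9 = 35.53 kPa.
γ' = 10.19 kN/m³; averaging over the depth B below the base, γ̄ = γ' + (d_w/B)(γ − γ') = 16.495 kN/m³.
c·N_c = 8.2 × 32.7 = 268.14 kPa
q·N_q = 35.53 × 20.6 = 731.92 kPa
0.5·γ·B·N_γ = 0.5 × 16.495 × 2.2 × 18.6 = 337.49 kPa
q_ult = 268.14 + 731.92 + 337.49 = 1337.5 kPa.
q_net = 1337.5 − 35.53 = 1302 kPa.
q_all(net) = 1302 / 2.5 = 520.81 kPa.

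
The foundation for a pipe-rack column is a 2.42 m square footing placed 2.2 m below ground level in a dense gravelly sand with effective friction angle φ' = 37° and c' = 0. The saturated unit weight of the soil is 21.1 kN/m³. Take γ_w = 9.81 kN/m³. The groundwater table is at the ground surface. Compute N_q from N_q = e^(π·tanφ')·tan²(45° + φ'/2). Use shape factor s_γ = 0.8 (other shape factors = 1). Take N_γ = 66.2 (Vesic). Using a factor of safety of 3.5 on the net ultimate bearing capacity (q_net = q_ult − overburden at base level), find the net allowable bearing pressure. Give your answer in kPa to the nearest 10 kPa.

q_all(net) ≈ 500 kPa

N_q = e^(π·tan37°)·tan²(63.5°) = 42.92.
Water table at ground surface, so effective unit weight γ' = 21.1 − 9.81 = 11.29 kN/m³ is used throughout; overburden q = 11.29 × 2.2 = 24.838 kPa; the same γ' applies in the ½γBN_γ term.
Surcharge term q·N_q = 24.838 × 42.92 = 1066 kPa; self-weight term 0.5·γ·B·N_γ·s_γ = 0.5 × 11.29 × 2.42 × 66.2 × 0.8 = 723.48 kPa.
q_ult = 1066 + 723.48 = 1789.5 kPa.
q_net = 1789.5 − 24.838 = 1764.7 kPa.
q_all(net) = 1764.7 / 3.5 = 504.2 kPa.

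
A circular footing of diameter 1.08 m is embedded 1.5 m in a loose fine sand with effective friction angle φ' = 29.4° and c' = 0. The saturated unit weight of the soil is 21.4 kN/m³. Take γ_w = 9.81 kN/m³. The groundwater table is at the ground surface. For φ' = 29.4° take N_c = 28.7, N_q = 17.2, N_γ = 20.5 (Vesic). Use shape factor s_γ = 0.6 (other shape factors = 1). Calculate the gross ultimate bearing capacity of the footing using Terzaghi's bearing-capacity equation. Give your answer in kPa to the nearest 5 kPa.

γ' = 21.4 − 9.81 = 11.59 kN/m³ (submerged throughout). q = 11.59 × 1.5 = 17.385 kPa; the same γ' applies in the ½γBN_γ term.
q·N_q = 17.385 × 17.2 = 299.02 kPa
0.5·γ·B·N_γ·s_γ = 0.5 × 11.59 × 1.08 × 20.5 × 0.6 = 76.981 kPa
q_ult = 299.02 + 76.981 = 376 kPa.

q_ult ≈ 375 kPa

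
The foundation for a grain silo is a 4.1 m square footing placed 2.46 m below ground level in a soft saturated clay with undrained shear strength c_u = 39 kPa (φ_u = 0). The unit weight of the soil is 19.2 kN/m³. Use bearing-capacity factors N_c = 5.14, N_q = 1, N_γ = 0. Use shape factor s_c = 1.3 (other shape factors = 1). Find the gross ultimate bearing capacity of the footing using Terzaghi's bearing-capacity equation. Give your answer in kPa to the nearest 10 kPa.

q_ult ≈ 310 kPa

Overburden at base level: q = 19.2 × 2.46 = 47.232 kPa.
Cohesion term c·N_c·s_c = 39 × 5.14 × 1.3 = 260.6 kPa; surcharge term q·N_q = 47.232 × 1 = 47.232 kPa.
q_ult = 260.6 + 47.232 = 307.83 kPa.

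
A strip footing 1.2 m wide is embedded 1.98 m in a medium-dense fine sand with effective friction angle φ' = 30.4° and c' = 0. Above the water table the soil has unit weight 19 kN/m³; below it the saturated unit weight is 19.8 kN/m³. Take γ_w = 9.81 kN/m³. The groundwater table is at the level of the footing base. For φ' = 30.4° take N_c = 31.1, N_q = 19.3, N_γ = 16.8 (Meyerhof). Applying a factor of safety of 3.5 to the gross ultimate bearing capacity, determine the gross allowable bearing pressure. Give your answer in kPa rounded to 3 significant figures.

q_all ≈ 236 kPa

Overburden at base level: q = 19 × 1.98 = 37.62 kPa.
Below the base the soil is submerged, so the ½γBN_γ term uses γ' = 19.8 − 9.81 = 9.99 kN/m³.
Surcharge term q·N_q = 37.62 × 19.3 = 726.07 kPa; self-weight term 0.5·γ·B·N_γ = 0.5 × 9.99 × 1.2 × 16.8 = 100.7 kPa.
q_ult = 726.07 + 100.7 = 826.77 kPa.
q_all = q_ult / FS = 826.77 / 3.5 = 236.22 kPa.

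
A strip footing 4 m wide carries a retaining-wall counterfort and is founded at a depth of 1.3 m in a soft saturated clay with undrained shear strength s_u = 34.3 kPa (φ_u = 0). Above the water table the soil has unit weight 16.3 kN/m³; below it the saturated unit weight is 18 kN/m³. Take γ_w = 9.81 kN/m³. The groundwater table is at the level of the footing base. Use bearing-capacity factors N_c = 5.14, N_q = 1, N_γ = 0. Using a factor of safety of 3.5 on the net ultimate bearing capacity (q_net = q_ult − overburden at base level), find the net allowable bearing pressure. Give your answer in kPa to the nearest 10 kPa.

q = γ·D_f = 16.3 × 1.3 = 21.19 kPa.
c·N_c = 34.3 × 5.14 = 176.3 kPa
q·N_q = 21.19 × 1 = 21.19 kPa
q_ult = 176.3 + 21.19 = 197.49 kPa.
q_net = 197.49 − 21.19 = 176.3 kPa.
q_all(net) = 176.3 / 3.5 = 50.372 kPa.

q_all(net) ≈ 50 kPa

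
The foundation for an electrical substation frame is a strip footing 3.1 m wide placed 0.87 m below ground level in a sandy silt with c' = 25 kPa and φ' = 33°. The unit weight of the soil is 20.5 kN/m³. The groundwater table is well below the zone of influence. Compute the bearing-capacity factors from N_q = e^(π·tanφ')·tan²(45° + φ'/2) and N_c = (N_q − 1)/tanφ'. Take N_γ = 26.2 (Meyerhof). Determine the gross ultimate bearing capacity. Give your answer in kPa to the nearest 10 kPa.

tan33° = 0.6494, so N_q = e^(π×0.6494)·tan²(61.5°) = 7.692 × 3.392 = 26.09.
N_c = (26.09 − 1)/tan33° = 38.64.
Overburden at base level: q = 20.5 × 0.87 = 17.835 kPa.
Cohesion term c·N_c = 25 × 38.638 = 965.96 kPa; surcharge term q·N_q = 17.835 × 26.092 = 465.35 kPa; self-weight term 0.5·γ·B·N_γ = 0.5 × 20.5 × 3.1 × 26.2 = 832.5 kPa.
q_ult = 965.96 + 465.35 + 832.5 = 2263.8 kPa.

q_ult ≈ 2260 kPa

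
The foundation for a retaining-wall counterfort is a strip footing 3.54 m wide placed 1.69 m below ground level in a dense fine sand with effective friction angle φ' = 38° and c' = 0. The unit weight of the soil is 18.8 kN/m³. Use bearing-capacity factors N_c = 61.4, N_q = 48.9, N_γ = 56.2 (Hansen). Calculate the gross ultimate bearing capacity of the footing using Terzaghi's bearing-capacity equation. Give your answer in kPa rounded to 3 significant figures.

q_ult ≈ 3420 kPa

Overburden at base level: q = 18.8 × 1.69 = 31.772 kPa.
Surcharge term q·N_q = 31.772 × 48.9 = 1553.7 kPa; self-weight term 0.5·γ·B·N_γ = 0.5 × 18.8 × 3.54 × 56.2 = 1870.1 kPa.
q_ult = 1553.7 + 1870.1 = 3423.8 kPa.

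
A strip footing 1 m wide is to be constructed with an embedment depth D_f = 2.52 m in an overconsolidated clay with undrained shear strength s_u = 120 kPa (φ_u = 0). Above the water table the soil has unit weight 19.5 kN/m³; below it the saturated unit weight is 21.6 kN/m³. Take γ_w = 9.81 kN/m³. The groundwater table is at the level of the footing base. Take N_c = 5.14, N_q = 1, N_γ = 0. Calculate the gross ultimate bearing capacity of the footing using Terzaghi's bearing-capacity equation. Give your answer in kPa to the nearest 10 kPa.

q_ult ≈ 670 kPa

q = γ·D_f = 19.5 × 2.52 = 49.14 kPa.
c·N_c = 120 × 5.14 = 616.8 kPa
q·N_q = 49.14 × 1 = 49.14 kPa
q_ult = 616.8 + 49.14 = 665.94 kPa.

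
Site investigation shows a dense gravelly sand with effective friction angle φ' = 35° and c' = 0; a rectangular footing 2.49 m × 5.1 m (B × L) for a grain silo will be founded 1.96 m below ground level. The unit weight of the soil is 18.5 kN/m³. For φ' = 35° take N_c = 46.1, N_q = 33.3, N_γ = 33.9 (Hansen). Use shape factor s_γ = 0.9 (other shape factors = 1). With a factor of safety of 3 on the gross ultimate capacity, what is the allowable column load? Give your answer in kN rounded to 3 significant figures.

P_all ≈ 8090 kN

Overburden at base level: q = 18.5 × 1.96 = 36.26 kPa.
Surcharge term q·N_q = 36.26 × 33.3 = 1207.5 kPa; self-weight term 0.5·γ·B·N_γ·s_γ = 0.5 × 18.5 × 2.49 × 33.9 × 0.9 = 702.72 kPa.
q_ult = 1207.5 + 702.72 = 1910.2 kPa.
Gross allowable pressure q_all = 1910.2 / 3 = 636.73 kPa.
Footing area = 12.699 m², so allowable column load = 636.73 × 12.699 = 8085.8 kN.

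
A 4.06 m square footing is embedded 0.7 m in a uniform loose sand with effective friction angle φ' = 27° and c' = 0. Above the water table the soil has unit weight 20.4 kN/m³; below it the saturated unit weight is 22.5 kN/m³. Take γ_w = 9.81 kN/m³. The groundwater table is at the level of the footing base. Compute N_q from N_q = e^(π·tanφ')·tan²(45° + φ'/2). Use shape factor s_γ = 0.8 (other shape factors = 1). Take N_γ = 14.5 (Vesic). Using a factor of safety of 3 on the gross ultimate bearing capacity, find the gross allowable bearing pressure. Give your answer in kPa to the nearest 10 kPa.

q_all ≈ 160 kPa

N_q = e^(π·tan27°)·tan²(58.5°) = 13.2.
Effective surcharge at the founding depth q = γ·D_f = 20.4 × 0.7 = 14.28 kPa.
The water table coincides with the base, so in the self-weight term γ → γ' = 12.69 kN/m³.
q_ult = q·N_q + 0.5·γ·B·N_γ·s_γ
     = 14.28 × 13.199 + 0.5 × 12.69 × 4.06 × 14.5 × 0.8
     = 188.48 + 298.82 = 487.31 kPa.
q_all = 487.31 / 3 = 162.44 kPa.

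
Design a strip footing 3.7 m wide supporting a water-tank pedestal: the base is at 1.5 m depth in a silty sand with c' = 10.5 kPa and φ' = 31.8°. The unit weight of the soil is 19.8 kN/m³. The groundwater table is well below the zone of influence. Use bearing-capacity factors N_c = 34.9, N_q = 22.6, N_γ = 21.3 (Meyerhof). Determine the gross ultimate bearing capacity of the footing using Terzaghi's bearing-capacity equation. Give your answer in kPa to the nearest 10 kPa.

q_ult ≈ 1820 kPa

Overburden at base level: q = 19.8 × 1.5 = 29.7 kPa.
Cohesion term c·N_c = 10.5 × 34.9 = 366.45 kPa; surcharge term q·N_q = 29.7 × 22.6 = 671.22 kPa; self-weight term 0.5·γ·B·N_γ = 0.5 × 19.8 × 3.7 × 21.3 = 780.22 kPa.
q_ult = 366.45 + 671.22 + 780.22 = 1817.9 kPa.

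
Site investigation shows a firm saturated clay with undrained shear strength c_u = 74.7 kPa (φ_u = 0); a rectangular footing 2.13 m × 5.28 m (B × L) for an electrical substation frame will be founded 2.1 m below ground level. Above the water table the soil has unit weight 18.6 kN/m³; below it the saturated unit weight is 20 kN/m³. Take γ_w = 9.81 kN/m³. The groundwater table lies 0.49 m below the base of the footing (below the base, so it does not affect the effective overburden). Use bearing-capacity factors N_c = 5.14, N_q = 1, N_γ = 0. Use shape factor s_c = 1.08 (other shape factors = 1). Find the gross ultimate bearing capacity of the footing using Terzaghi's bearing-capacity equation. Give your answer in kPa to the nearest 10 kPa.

q_ult ≈ 450 kPa

Overburden at base level: q = 18.6 × 2.1 = 39.06 kPa.
Cohesion term c·N_c·s_c = 74.7 × 5.14 × 1.08 = 414.67 kPa; surcharge term q·N_q = 39.06 × 1 = 39.06 kPa.
q_ult = 414.67 + 39.06 = 453.73 kPa.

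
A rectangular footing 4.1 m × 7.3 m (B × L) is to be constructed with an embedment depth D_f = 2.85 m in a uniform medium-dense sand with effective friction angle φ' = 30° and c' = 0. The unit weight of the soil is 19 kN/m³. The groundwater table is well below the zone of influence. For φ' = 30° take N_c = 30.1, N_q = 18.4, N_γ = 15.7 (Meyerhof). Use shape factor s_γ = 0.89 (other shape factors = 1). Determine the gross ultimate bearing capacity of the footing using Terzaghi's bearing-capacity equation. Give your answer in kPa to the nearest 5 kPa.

Overburden at base level: q = 19 × 2.85 = 54.15 kPa.
Surcharge term q·N_q = 54.15 × 18.4 = 996.36 kPa; self-weight term 0.5·γ·B·N_γ·s_γ = 0.5 × 19 × 4.1 × 15.7 × 0.89 = 544.25 kPa.
q_ult = 996.36 + 544.25 = 1540.6 kPa.

q_ult ≈ 1540 kPa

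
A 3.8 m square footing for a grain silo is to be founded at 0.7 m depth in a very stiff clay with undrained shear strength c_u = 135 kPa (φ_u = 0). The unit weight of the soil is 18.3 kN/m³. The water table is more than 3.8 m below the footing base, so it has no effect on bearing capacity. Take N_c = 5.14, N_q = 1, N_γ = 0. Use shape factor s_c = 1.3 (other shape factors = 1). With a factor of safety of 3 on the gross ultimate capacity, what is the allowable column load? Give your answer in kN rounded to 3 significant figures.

q = γ·D_f = 18.3 × 0.7 = 12.81 kPa.
c·N_c·s_c = 135 × 5.14 × 1.3 = 902.07 kPa
q·N_q = 12.81 × 1 = 12.81 kPa
q_ult = 902.07 + 12.81 = 914.88 kPa.
Gross allowable pressure q_all = 914.88 / 3 = 304.96 kPa.
Footing area = 14.44 m², so allowable column load = 304.96 × 14.44 = 4403.6 kN.

P_all ≈ 4400 kN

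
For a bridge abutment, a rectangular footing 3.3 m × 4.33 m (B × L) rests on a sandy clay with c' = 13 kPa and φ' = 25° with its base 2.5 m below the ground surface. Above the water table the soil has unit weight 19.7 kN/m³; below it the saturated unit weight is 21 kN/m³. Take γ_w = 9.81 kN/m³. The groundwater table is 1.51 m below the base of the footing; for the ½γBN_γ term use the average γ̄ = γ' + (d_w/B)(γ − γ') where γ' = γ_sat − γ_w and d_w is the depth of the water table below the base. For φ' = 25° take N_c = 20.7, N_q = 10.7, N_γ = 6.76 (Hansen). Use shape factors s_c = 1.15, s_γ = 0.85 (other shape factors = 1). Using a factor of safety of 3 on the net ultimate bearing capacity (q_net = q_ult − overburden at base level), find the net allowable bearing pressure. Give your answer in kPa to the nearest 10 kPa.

Overburden at base level: q = 19.7 × 2.5 = 49.25 kPa.
The water table is 1.51 m below the base (< B = 3.3 m), so the ½γBN_γ term uses γ̄ = γ' + (d_w/B)(γ − γ') = 11.19 + (1.51/3.3)(19.7 − 11.19) = 15.084 kN/m³.
Cohesion term c·N_c·s_c = 13 × 20.7 × 1.15 = 309.46 kPa; surcharge term q·N_q = 49.25 × 10.7 = 526.97 kPa; self-weight term 0.5·γ·B·N_γ·s_γ = 0.5 × 15.084 × 3.3 × 6.76 × 0.85 = 143.01 kPa.
q_ult = 309.46 + 526.97 + 143.01 = 979.45 kPa.
q_net = 979.45 − 49.25 = 930.2 kPa.
q_all(net) = 930.2 / 3 = 310.07 kPa.

q_all(net) ≈ 310 kPa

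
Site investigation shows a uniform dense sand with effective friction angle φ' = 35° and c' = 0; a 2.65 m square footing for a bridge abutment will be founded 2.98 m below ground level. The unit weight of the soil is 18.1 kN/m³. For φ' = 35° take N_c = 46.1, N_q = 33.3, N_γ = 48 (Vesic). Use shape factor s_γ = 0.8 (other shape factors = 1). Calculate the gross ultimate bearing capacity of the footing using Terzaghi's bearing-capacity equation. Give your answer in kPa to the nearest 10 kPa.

q = γ·D_f = 18.1 × 2.98 = 53.938 kPa.
q·N_q = 53.938 × 33.3 = 1796.1 kPa
0.5·γ·B·N_γ·s_γ = 0.5 × 18.1 × 2.65 × 48 × 0.8 = 920.93 kPa
q_ult = 1796.1 + 920.93 = 2717.1 kPa.

q_ult ≈ 2720 kPa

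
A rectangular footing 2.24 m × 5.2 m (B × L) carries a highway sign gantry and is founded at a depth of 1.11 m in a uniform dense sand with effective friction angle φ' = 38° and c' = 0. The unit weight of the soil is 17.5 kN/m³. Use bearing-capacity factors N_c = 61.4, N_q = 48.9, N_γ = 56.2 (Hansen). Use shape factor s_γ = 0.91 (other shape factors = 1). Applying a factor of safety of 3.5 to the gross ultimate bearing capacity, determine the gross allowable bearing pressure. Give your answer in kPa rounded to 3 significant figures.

q_all ≈ 558 kPa

q = γ·D_f = 17.5 × 1.11 = 19.425 kPa.
q·N_q = 19.425 × 48.9 = 949.88 kPa
0.5·γ·B·N_γ·s_γ = 0.5 × 17.5 × 2.24 × 56.2 × 0.91 = 1002.4 kPa
q_ult = 949.88 + 1002.4 = 1952.3 kPa.
q_all = q_ult / FS = 1952.3 / 3.5 = 557.79 kPa.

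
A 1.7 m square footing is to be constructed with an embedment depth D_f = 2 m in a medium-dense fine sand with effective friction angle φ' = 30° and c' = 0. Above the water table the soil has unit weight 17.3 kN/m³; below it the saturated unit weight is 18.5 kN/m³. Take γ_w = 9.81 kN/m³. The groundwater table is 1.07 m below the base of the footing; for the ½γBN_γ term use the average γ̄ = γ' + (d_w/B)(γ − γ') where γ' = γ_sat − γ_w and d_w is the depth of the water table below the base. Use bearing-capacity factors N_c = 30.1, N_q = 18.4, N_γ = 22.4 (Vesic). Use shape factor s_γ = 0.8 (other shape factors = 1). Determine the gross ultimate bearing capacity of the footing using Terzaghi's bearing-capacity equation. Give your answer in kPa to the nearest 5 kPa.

Overburden at base level: q = 17.3 × 2 = 34.6 kPa.
The water table is 1.07 m below the base (< B = 1.7 m), so the ½γBN_γ term uses γ̄ = γ' + (d_w/B)(γ − γ') = 8.69 + (1.07/1.7)(17.3 − 8.69) = 14.109 kN/m³.
Surcharge term q·N_q = 34.6 × 18.4 = 636.64 kPa; self-weight term 0.5·γ·B·N_γ·s_γ = 0.5 × 14.109 × 1.7 × 22.4 × 0.8 = 214.91 kPa.
q_ult = 636.64 + 214.91 = 851.55 kPa.

q_ult ≈ 850 kPa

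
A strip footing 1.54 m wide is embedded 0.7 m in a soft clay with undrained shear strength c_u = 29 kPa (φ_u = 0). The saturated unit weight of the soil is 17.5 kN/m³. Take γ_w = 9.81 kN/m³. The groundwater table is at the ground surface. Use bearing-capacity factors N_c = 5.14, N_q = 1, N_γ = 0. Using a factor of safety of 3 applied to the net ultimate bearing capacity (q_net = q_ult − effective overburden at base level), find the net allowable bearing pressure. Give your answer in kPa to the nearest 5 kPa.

Water table at ground surface, so effective unit weight γ' = 17.5 − 9.81 = 7.69 kN/m³ is used throughout; overburden q = 7.69 × 0.7 = 5.383 kPa.
Cohesion term c·N_c = 29 × 5.14 = 149.06 kPa; surcharge term q·N_q = 5.383 × 1 = 5.383 kPa.
q_ult = 149.06 + 5.383 = 154.44 kPa.
Net ultimate: q_net = 154.44 − 5.383 = 149.06 kPa.
q_all(net) = 149.06 / 3 = 49.687 kPa.

q_all(net) ≈ 50 kPa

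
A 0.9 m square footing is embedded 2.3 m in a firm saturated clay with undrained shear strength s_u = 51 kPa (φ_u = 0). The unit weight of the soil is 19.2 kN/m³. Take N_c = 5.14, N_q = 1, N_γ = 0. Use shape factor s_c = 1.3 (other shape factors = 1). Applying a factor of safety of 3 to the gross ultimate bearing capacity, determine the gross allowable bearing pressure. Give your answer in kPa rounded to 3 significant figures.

q = γ·D_f = 19.2 × 2.3 = 44.16 kPa.
c·N_c·s_c = 51 × 5.14 × 1.3 = 340.78 kPa
q·N_q = 44.16 × 1 = 44.16 kPa
q_ult = 340.78 + 44.16 = 384.94 kPa.
q_all = q_ult / FS = 384.94 / 3 = 128.31 kPa.

q_all ≈ 128 kPa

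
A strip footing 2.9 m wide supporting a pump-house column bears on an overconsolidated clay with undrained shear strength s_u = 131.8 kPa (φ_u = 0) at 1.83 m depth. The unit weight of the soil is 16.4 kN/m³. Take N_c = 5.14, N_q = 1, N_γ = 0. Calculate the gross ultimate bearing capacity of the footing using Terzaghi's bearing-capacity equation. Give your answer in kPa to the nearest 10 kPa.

Overburden at base level: q = 16.4 × 1.83 = 30.012 kPa.
Cohesion term c·N_c = 131.8 × 5.14 = 677.45 kPa; surcharge term q·N_q = 30.012 × 1 = 30.012 kPa.
q_ult = 677.45 + 30.012 = 707.46 kPa.

q_ult ≈ 710 kPa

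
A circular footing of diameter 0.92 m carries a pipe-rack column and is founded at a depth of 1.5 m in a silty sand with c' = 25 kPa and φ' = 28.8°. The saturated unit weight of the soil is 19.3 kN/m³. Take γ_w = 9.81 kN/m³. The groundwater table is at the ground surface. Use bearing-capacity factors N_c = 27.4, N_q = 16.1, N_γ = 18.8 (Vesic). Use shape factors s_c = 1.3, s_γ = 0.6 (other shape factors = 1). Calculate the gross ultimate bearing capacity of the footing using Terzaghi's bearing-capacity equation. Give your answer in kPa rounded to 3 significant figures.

Water table at ground surface, so effective unit weight γ' = 19.3 − 9.81 = 9.49 kN/m³ is used throughout; overburden q = 9.49 × 1.5 = 14.235 kPa; the same γ' applies in the ½γBN_γ term.
Cohesion term c·N_c·s_c = 25 × 27.4 × 1.3 = 890.5 kPa; surcharge term q·N_q = 14.235 × 16.1 = 229.18 kPa; self-weight term 0.5·γ·B·N_γ·s_γ = 0.5 × 9.49 × 0.92 × 18.8 × 0.6 = 49.242 kPa.
q_ult = 890.5 + 229.18 + 49.242 = 1168.9 kPa.

q_ult ≈ 1170 kPa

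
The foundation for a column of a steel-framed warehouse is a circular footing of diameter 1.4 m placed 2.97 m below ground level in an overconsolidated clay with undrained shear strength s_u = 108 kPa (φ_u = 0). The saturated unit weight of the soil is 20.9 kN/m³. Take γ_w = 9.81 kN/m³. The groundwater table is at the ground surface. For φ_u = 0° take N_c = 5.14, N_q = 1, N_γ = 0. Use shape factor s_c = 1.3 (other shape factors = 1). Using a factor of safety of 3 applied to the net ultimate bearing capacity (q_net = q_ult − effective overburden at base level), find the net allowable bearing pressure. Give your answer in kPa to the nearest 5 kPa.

q_all(net) ≈ 240 kPa

γ' = 20.9 − 9.81 = 11.09 kN/m³ (submerged throughout). q = 11.09 × 2.97 = 32.937 kPa.
c·N_c·s_c = 108 × 5.14 × 1.3 = 721.66 kPa
q·N_q = 32.937 × 1 = 32.937 kPa
q_ult = 721.66 + 32.937 = 754.59 kPa.
Net ultimate: q_net = 754.59 − 32.937 = 721.66 kPa.
q_all(net) = 721.66 / 3 = 240.55 kPa.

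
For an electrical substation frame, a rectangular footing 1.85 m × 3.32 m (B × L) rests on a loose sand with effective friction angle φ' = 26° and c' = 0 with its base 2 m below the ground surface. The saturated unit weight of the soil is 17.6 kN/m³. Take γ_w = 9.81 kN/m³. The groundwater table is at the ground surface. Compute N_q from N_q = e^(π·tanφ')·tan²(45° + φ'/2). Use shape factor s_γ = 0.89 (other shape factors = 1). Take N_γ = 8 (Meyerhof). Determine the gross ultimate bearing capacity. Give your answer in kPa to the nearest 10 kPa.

tan26° = 0.4877, so N_q = e^(π×0.4877)·tan²(58°) = 4.629 × 2.561 = 11.85.
γ' = 17.6 − 9.81 = 7.79 kN/m³ (submerged throughout). q = 7.79 × 2 = 15.58 kPa; the same γ' applies in the ½γBN_γ term.
q·N_q = 15.58 × 11.854 = 184.69 kPa
0.5·γ·B·N_γ·s_γ = 0.5 × 7.79 × 1.85 × 8 × 0.89 = 51.305 kPa
q_ult = 184.69 + 51.305 = 235.99 kPa.

q_ult ≈ 240 kPa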